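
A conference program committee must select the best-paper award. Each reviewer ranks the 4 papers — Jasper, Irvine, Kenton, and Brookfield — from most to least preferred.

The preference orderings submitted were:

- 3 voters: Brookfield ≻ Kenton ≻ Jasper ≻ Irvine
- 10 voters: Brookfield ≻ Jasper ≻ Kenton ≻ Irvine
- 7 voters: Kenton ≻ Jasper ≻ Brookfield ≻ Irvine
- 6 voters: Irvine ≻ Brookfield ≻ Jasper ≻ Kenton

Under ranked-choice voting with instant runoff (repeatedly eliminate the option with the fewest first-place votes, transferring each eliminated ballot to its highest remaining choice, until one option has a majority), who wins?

Round 1: Brookfield 13, Kenton 7, Irvine 6, Jasper 0. Jasper has the fewest and is eliminated.
Round 2: Brookfield 13, Kenton 7, Irvine 6. Irvine has the fewest and is eliminated.
Round 3: Brookfield 19, Kenton 7. Brookfield has a majority.

Brookfield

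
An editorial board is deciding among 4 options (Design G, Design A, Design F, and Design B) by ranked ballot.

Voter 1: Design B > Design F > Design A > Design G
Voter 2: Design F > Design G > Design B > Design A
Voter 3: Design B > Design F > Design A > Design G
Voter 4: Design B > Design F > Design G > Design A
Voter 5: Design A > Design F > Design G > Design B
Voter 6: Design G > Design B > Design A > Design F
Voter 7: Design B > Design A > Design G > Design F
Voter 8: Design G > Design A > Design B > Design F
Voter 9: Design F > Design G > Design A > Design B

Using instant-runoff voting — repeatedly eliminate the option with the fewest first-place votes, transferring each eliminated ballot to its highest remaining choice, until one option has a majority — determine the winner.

Design B

Round 1: Design B 4, Design G 2, Design F 2, Design A 1. Design A has the fewest and is eliminated.
Round 2: Design B 4, Design F 3, Design G 2. Design G has the fewest and is eliminated.
Round 3: Design B 6, Design F 3. Design B has a majority.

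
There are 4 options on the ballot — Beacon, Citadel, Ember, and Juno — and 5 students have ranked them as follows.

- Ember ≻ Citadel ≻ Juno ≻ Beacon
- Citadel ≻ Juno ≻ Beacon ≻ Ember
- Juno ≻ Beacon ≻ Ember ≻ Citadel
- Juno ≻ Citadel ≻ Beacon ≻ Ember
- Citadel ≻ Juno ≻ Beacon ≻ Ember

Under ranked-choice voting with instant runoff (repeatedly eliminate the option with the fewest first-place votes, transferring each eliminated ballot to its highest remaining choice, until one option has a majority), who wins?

Citadel

Round 1: Citadel 2, Juno 2, Ember 1, Beacon 0. Beacon has the fewest and is eliminated.
Round 2: Citadel 2, Juno 2, Ember 1. Ember has the fewest and is eliminated.
Round 3: Citadel 3, Juno 2. Citadel has a majority.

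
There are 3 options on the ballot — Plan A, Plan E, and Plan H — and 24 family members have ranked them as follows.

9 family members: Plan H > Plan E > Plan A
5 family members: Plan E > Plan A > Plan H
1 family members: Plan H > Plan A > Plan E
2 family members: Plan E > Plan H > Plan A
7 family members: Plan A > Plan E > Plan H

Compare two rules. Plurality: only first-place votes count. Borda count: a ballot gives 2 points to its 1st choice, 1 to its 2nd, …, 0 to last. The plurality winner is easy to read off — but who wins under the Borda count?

Plan E

Plurality first-place counts: Plan A 7, Plan E 7, Plan H 10 → Plan H.
Borda totals: Plan A 20, Plan E 30, Plan H 22 → Plan E.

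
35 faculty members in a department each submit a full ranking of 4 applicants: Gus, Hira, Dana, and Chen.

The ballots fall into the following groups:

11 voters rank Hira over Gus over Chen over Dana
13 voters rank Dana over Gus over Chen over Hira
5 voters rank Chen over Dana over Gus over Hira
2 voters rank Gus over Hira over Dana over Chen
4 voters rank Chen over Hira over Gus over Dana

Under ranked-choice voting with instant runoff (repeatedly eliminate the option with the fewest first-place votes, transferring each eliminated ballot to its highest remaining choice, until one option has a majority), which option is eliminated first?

Gus

Round 1: Dana 13, Hira 11, Chen 9, Gus 2. Gus has the fewest and is eliminated.
Round 2: Hira 13, Dana 13, Chen 9. Chen has the fewest and is eliminated.
Round 3: Dana 18, Hira 17. Dana has a majority.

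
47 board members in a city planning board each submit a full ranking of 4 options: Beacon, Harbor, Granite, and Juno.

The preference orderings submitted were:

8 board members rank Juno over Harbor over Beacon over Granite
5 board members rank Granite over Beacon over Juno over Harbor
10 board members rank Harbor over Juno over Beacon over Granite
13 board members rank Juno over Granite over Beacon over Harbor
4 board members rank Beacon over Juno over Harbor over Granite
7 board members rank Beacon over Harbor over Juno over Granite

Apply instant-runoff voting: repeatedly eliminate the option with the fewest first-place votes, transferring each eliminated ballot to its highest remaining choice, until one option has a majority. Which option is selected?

Juno

Round 1: Juno 21, Beacon 11, Harbor 10, Granite 5. Granite has the fewest and is eliminated.
Round 2: Juno 21, Beacon 16, Harbor 10. Harbor has the fewest and is eliminated.
Round 3: Juno 31, Beacon 16. Juno has a majority.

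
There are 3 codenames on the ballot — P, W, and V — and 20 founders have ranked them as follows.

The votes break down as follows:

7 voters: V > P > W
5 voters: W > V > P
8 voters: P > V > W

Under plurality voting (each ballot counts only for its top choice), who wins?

P

First-place vote totals:
  P: 8
  W: 5
  V: 7
P has the most first-place votes.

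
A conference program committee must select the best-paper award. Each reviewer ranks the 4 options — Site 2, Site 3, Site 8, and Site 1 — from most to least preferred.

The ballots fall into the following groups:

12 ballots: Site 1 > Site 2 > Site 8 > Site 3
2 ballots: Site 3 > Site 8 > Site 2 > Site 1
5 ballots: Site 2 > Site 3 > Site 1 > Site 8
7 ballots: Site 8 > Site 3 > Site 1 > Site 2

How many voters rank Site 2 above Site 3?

17

Ballots ranking Site 2 above Site 3: 12+5 = 17.
Ballots ranking Site 3 above Site 2: 2+7 = 9.
So 17 of 26 voters prefer Site 2 to Site 3.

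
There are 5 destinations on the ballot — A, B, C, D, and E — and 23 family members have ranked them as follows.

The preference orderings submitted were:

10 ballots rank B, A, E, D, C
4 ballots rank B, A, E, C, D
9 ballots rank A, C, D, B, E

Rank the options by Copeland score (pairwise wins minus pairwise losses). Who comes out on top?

B

Pairwise results:
  A vs B: B wins 14–9.
  A vs C: A wins 23–0.
  A vs D: A wins 23–0.
  A vs E: A wins 23–0.
  B vs C: B wins 14–9.
  B vs D: B wins 14–9.
  B vs E: B wins 23–0.
  C vs D: C wins 13–10.
  C vs E: E wins 14–9.
  D vs E: E wins 14–9.
Copeland scores (wins − losses):
  A: 3 − 1 = 2
  B: 4 − 0 = 4
  C: 1 − 3 = -2
  D: 0 − 4 = -4
  E: 2 − 2 = 0
B has the best Copeland score.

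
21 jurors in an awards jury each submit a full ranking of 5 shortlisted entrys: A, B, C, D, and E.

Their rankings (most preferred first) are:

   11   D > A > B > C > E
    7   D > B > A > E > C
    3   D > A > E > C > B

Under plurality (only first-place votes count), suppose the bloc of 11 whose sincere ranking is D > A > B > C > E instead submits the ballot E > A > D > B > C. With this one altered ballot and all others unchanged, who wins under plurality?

E

First-place totals with the altered ballot: A 0, B 0, C 0, D 10, E 11.
The switch changes the winner from D to E.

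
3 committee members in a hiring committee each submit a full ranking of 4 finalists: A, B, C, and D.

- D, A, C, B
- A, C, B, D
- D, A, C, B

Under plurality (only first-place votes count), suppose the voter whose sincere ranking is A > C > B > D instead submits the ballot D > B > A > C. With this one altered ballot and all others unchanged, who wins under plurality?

D

First-place totals with the altered ballot: A 0, B 0, C 0, D 3.
The winner is unchanged: still D.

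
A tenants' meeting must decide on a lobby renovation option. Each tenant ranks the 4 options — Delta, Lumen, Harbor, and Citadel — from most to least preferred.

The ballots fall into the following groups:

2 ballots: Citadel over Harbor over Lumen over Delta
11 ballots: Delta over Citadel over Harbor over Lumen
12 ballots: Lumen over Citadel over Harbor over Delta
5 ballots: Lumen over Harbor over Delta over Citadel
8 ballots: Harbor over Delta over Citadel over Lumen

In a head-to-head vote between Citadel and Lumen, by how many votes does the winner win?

4

Ballots ranking Citadel above Lumen: 2+11+8 = 21.
Ballots ranking Lumen above Citadel: 12+5 = 17.
Citadel wins 21–17, a margin of 4.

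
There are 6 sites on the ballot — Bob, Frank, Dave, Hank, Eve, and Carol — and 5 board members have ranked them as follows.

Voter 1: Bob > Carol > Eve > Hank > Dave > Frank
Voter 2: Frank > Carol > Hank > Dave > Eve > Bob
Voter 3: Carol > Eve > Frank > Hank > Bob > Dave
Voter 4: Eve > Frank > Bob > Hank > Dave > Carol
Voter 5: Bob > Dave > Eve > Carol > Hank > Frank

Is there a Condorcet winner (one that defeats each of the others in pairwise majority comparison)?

Head-to-head results (5 voters total):
Bob vs Frank: Frank wins 3–2.
Bob vs Dave: Bob wins 4–1.
Bob vs Hank: Bob wins 3–2.
Bob vs Eve: Eve wins 3–2.
Bob vs Carol: Bob wins 3–2.
Frank vs Dave: Frank wins 3–2.
Frank vs Hank: Frank wins 3–2.
Frank vs Eve: Eve wins 4–1.
Frank vs Carol: Carol wins 3–2.
Dave vs Hank: Hank wins 4–1.
Dave vs Eve: Eve wins 3–2.
Dave vs Carol: Carol wins 3–2.
Hank vs Eve: Eve wins 4–1.
Hank vs Carol: Carol wins 4–1.
Eve vs Carol: Carol wins 3–2.
No candidate beats all others: Bob beats Carol beats Frank beats Bob, a majority cycle.

No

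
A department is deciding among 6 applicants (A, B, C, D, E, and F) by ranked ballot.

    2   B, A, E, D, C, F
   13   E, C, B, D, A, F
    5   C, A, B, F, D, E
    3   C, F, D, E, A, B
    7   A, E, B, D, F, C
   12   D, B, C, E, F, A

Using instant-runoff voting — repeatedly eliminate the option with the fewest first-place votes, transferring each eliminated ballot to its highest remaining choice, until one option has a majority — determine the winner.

D

Round 1: E 13, D 12, C 8, A 7, B 2, F 0. F has the fewest and is eliminated.
Round 2: E 13, D 12, C 8, A 7, B 2. B has the fewest and is eliminated.
Round 3: E 13, D 12, A 9, C 8. C has the fewest and is eliminated.
Round 4: D 15, A 14, E 13. E has the fewest and is eliminated.
Round 5: D 28, A 14. D has a majority.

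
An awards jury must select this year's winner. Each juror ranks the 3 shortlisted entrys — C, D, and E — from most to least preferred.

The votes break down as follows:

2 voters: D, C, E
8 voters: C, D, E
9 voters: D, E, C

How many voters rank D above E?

Ballots ranking D above E: 2+8+9 = 19.
Ballots ranking E above D: 0.
So 19 of 19 voters prefer D to E.

19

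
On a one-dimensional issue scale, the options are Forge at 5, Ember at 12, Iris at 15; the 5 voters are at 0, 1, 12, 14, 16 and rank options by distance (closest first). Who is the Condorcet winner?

With single-peaked preferences on a line, the Condorcet winner is the candidate closest to the median voter.
The median voter (position 12) is closest to Ember at 12.
Check: Ember vs Iris — voters closer to Ember: 3 of 5.

Ember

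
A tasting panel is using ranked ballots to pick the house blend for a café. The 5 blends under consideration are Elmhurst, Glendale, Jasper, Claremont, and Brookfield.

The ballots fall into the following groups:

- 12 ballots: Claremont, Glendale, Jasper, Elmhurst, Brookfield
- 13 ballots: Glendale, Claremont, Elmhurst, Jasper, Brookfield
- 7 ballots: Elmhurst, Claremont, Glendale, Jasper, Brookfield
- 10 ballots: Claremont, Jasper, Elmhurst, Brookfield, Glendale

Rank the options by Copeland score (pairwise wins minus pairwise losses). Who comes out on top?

Pairwise results:
  Elmhurst vs Glendale: Glendale wins 25–17.
  Elmhurst vs Jasper: Jasper wins 22–20.
  Elmhurst vs Claremont: Claremont wins 35–7.
  Elmhurst vs Brookfield: Elmhurst wins 42–0.
  Glendale vs Jasper: Glendale wins 32–10.
  Glendale vs Claremont: Claremont wins 29–13.
  Glendale vs Brookfield: Glendale wins 32–10.
  Jasper vs Claremont: Claremont wins 42–0.
  Jasper vs Brookfield: Jasper wins 42–0.
  Claremont vs Brookfield: Claremont wins 42–0.
Copeland scores (wins − losses):
  Elmhurst: 1 − 3 = -2
  Glendale: 3 − 1 = 2
  Jasper: 2 − 2 = 0
  Claremont: 4 − 0 = 4
  Brookfield: 0 − 4 = -4
Claremont has the best Copeland score.

Claremont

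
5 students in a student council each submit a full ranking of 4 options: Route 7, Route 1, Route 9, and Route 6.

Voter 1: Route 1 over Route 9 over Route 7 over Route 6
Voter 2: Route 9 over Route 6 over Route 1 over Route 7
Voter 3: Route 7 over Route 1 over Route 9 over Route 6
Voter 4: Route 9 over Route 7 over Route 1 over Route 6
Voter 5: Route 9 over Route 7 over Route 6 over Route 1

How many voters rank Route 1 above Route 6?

Ballots ranking Route 1 above Route 6: 3.
Ballots ranking Route 6 above Route 1: 2.
So 3 of 5 voters prefer Route 1 to Route 6.

3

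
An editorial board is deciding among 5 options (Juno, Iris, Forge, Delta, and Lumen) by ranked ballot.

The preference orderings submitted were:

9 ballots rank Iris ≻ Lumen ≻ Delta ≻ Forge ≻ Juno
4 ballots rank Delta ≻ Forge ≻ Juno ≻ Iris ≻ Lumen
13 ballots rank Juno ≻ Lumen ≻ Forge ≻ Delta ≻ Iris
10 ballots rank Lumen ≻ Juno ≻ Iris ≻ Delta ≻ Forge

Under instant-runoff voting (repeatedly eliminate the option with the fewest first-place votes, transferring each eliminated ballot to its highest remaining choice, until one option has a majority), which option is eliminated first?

Round 1: Juno 13, Lumen 10, Iris 9, Delta 4, Forge 0. Forge has the fewest and is eliminated.
Round 2: Juno 13, Lumen 10, Iris 9, Delta 4. Delta has the fewest and is eliminated.
Round 3: Juno 17, Lumen 10, Iris 9. Iris has the fewest and is eliminated.
Round 4: Lumen 19, Juno 17. Lumen has a majority.

Forge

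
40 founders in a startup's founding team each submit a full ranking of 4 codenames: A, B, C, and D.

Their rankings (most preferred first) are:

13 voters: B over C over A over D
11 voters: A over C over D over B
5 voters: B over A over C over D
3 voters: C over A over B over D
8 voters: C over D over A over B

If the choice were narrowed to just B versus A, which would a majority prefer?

Ballots ranking B above A: 13+5 = 18.
Ballots ranking A above B: 11+3+8 = 22.
A wins the head-to-head, 22–18.

A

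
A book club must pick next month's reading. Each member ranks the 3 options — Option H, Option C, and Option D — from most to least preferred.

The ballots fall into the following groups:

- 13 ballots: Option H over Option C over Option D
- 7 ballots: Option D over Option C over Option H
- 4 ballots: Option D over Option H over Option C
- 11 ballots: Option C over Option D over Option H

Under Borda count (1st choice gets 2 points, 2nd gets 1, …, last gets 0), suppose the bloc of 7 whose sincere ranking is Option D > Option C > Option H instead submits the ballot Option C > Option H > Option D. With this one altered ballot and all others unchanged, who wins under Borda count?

Option C

Borda totals with the altered ballot: Option H 37, Option C 49, Option D 19.
The winner is unchanged: still Option C.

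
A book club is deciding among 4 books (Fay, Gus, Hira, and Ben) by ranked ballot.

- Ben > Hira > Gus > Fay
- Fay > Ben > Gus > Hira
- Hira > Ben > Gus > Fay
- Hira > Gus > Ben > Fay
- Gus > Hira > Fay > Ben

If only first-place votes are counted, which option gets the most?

Hira

First-place vote totals:
  Fay: 1
  Gus: 1
  Hira: 2
  Ben: 1
Hira has the most first-place votes.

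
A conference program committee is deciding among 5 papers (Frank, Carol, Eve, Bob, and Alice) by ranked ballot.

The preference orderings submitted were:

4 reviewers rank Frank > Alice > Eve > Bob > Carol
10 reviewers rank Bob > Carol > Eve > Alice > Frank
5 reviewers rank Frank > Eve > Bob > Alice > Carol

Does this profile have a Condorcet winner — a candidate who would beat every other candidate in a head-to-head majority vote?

Yes

Head-to-head results (19 voters total):
Frank vs Carol: Carol wins 10–9.
Frank vs Eve: Eve wins 10–9.
Frank vs Bob: Bob wins 10–9.
Frank vs Alice: Alice wins 10–9.
Carol vs Eve: Carol wins 10–9.
Carol vs Bob: Bob wins 19–0.
Carol vs Alice: Carol wins 10–9.
Eve vs Bob: Bob wins 10–9.
Eve vs Alice: Eve wins 15–4.
Bob vs Alice: Bob wins 15–4.
Bob beats each rival — Frank (10–9), Carol (19–0), Eve (10–9), Alice (15–4) — so Bob is the Condorcet winner.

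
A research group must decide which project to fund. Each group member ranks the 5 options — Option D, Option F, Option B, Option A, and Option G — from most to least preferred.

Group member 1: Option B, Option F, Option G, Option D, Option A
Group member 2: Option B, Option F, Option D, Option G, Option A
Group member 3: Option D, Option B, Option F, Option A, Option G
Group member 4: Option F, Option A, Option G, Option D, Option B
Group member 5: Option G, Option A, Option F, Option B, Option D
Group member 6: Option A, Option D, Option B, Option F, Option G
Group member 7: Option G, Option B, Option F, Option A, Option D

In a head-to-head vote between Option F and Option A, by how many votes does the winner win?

3

Ballots ranking Option F above Option A: 5.
Ballots ranking Option A above Option F: 2.
Option F wins 5–2, a margin of 3.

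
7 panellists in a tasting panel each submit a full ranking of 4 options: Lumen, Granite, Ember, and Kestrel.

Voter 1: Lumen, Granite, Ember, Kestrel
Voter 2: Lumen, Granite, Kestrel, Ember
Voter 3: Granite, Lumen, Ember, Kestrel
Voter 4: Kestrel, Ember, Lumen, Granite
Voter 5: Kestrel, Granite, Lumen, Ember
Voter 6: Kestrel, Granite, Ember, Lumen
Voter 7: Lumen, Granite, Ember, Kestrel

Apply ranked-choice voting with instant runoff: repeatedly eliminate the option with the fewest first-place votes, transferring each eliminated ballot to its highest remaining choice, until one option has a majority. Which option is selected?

Round 1: Lumen 3, Kestrel 3, Granite 1, Ember 0. Ember has the fewest and is eliminated.
Round 2: Lumen 3, Kestrel 3, Granite 1. Granite has the fewest and is eliminated.
Round 3: Lumen 4, Kestrel 3. Lumen has a majority.

Lumen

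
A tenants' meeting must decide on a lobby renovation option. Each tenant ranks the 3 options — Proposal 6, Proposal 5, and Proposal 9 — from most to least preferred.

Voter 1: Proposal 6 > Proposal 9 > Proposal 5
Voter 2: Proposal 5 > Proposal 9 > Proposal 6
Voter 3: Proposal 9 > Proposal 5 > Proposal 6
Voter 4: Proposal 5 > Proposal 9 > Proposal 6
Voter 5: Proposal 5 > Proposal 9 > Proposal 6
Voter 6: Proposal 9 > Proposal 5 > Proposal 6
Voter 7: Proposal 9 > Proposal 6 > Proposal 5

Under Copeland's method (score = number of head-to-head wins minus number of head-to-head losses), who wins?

Proposal 9

Pairwise results:
  Proposal 6 vs Proposal 5: Proposal 5 wins 5–2.
  Proposal 6 vs Proposal 9: Proposal 9 wins 6–1.
  Proposal 5 vs Proposal 9: Proposal 9 wins 4–3.
Copeland scores (wins − losses):
  Proposal 6: 0 − 2 = -2
  Proposal 5: 1 − 1 = 0
  Proposal 9: 2 − 0 = 2
Proposal 9 has the best Copeland score.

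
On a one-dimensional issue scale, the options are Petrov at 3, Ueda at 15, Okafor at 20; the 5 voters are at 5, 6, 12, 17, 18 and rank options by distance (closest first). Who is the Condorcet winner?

With single-peaked preferences on a line, the Condorcet winner is the candidate closest to the median voter.
The median voter (position 12) is closest to Ueda at 15.
Check: Ueda vs Okafor — voters closer to Ueda: 4 of 5.

Ueda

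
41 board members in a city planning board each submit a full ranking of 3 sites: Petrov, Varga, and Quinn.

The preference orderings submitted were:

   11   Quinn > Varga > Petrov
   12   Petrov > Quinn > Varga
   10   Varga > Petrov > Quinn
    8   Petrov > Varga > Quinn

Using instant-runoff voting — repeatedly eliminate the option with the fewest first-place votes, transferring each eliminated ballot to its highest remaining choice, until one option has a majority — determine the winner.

Round 1: Petrov 20, Quinn 11, Varga 10. Varga has the fewest and is eliminated.
Round 2: Petrov 30, Quinn 11. Petrov has a majority.

Petrov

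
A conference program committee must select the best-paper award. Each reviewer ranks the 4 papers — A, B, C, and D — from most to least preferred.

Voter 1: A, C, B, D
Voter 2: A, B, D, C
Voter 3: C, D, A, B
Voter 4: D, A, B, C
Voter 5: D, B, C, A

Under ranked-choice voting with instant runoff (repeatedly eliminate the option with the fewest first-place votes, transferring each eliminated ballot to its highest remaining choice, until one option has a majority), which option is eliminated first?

B

Round 1: A 2, D 2, C 1, B 0. B has the fewest and is eliminated.
Round 2: A 2, D 2, C 1. C has the fewest and is eliminated.
Round 3: D 3, A 2. D has a majority.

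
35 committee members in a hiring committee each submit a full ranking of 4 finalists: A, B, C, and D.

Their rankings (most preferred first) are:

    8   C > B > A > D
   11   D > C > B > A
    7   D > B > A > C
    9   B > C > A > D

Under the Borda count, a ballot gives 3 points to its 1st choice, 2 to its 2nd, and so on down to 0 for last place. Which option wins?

Borda scores:
  A: 8·1 + 11·0 + 7·1 + 9·1 = 24
  B: 8·2 + 11·1 + 7·2 + 9·3 = 68
  C: 8·3 + 11·2 + 7·0 + 9·2 = 64
  D: 8·0 + 11·3 + 7·3 + 9·0 = 54
B has the highest total.

B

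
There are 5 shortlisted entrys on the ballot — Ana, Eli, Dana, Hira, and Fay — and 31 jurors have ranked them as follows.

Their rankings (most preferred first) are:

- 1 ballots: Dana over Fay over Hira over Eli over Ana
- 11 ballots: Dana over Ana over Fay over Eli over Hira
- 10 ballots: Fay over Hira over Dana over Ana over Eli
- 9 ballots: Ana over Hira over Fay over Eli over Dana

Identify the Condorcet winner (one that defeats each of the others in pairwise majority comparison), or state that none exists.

None — there is no Condorcet winner

Head-to-head results (31 voters total):
Ana vs Eli: Ana wins 30–1.
Ana vs Dana: Dana wins 22–9.
Ana vs Hira: Ana wins 20–11.
Ana vs Fay: Ana wins 20–11.
Eli vs Dana: Dana wins 22–9.
Eli vs Hira: Hira wins 20–11.
Eli vs Fay: Fay wins 31–0.
Dana vs Hira: Hira wins 19–12.
Dana vs Fay: Fay wins 19–12.
Hira vs Fay: Fay wins 22–9.
No candidate beats all others: Ana beats Hira beats Dana beats Ana, a majority cycle.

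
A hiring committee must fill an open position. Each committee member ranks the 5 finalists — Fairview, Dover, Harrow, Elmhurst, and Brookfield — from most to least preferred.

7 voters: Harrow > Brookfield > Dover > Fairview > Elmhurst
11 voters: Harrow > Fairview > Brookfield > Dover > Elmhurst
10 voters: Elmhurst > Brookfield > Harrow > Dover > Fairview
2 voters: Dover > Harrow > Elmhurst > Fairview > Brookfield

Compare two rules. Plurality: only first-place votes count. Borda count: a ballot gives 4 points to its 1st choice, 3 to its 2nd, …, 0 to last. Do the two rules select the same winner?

Plurality first-place counts: Fairview 0, Dover 2, Harrow 18, Elmhurst 10, Brookfield 0 → Harrow.
Borda totals: Fairview 42, Dover 43, Harrow 98, Elmhurst 44, Brookfield 73 → Harrow.
The two rules agree on Harrow.

Yes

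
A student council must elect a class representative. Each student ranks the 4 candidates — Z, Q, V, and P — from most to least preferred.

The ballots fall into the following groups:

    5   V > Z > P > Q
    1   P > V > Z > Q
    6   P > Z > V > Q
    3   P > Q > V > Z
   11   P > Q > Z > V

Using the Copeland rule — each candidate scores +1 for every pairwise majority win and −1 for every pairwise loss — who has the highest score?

P

Pairwise results:
  Z vs Q: Q wins 14–12.
  Z vs V: Z wins 17–9.
  Z vs P: P wins 21–5.
  Q vs V: Q wins 14–12.
  Q vs P: P wins 26–0.
  V vs P: P wins 21–5.
Copeland scores (wins − losses):
  Z: 1 − 2 = -1
  Q: 2 − 1 = 1
  V: 0 − 3 = -3
  P: 3 − 0 = 3
P has the best Copeland score.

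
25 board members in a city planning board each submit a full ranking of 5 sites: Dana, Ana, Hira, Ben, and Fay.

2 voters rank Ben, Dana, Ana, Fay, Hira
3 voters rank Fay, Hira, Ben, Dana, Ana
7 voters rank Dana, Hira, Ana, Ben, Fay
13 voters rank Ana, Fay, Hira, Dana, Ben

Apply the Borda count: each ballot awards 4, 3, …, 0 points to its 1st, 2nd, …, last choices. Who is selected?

Borda scores:
  Dana: 2·3 + 3·1 + 7·4 + 13·1 = 50
  Ana: 2·2 + 3·0 + 7·2 + 13·4 = 70
  Hira: 2·0 + 3·3 + 7·3 + 13·2 = 56
  Ben: 2·4 + 3·2 + 7·1 + 13·0 = 21
  Fay: 2·1 + 3·4 + 7·0 + 13·3 = 53
Ana has the highest total.

Ana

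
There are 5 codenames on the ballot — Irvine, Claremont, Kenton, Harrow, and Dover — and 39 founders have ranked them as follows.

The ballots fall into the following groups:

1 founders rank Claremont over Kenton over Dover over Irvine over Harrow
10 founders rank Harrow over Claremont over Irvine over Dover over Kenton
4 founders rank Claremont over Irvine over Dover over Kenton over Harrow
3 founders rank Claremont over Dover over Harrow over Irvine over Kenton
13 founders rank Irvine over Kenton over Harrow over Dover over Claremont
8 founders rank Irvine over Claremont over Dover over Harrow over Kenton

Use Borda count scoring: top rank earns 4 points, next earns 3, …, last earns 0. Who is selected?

Irvine

Borda scores:
  Irvine: 1 + 10·2 + 4·3 + 3·1 + 13·4 + 8·4 = 120
  Claremont: 4 + 10·3 + 4·4 + 3·4 + 13·0 + 8·3 = 86
  Kenton: 3 + 10·0 + 4·1 + 3·0 + 13·3 + 8·0 = 46
  Harrow: 0 + 10·4 + 4·0 + 3·2 + 13·2 + 8·1 = 80
  Dover: 2 + 10·1 + 4·2 + 3·3 + 13·1 + 8·2 = 58
Irvine has the highest total.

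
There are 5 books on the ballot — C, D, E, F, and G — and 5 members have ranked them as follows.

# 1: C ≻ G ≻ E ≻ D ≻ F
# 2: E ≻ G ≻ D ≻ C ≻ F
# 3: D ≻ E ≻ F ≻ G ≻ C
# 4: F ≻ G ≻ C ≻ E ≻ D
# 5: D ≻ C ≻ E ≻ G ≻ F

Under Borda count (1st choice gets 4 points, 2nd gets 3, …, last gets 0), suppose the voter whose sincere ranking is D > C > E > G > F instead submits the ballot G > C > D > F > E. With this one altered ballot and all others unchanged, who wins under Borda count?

Borda totals with the altered ballot: C 10, D 9, E 10, F 7, G 14.
The switch changes the winner from E to G.

G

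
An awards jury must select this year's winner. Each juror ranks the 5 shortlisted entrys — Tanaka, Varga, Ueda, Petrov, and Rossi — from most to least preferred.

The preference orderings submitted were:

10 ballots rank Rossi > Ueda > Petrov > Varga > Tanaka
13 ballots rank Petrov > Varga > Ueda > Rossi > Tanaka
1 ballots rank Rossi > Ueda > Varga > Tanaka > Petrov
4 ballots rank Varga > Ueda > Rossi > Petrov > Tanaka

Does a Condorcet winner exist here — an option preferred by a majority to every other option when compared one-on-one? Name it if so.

Head-to-head results (28 voters total):
Tanaka vs Varga: Varga wins 28–0.
Tanaka vs Ueda: Ueda wins 28–0.
Tanaka vs Petrov: Petrov wins 27–1.
Tanaka vs Rossi: Rossi wins 28–0.
Varga vs Ueda: Varga wins 17–11.
Varga vs Petrov: Petrov wins 23–5.
Varga vs Rossi: Varga wins 17–11.
Ueda vs Petrov: Ueda wins 15–13.
Ueda vs Rossi: Ueda wins 17–11.
Petrov vs Rossi: Rossi wins 15–13.
No candidate beats all others: Varga beats Ueda beats Petrov beats Varga, a majority cycle.

None — there is no Condorcet winner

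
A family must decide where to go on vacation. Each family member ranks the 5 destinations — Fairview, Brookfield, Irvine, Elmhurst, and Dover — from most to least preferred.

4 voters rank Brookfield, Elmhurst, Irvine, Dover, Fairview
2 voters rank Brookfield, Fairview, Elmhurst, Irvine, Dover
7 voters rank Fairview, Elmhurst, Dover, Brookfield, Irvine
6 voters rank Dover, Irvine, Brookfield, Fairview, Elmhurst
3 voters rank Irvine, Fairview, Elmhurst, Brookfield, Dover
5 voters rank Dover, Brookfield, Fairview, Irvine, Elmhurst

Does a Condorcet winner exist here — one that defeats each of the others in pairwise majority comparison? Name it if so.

There is no Condorcet winner

Head-to-head results (27 voters total):
Fairview vs Brookfield: Brookfield wins 17–10.
Fairview vs Irvine: Fairview wins 14–13.
Fairview vs Elmhurst: Fairview wins 23–4.
Fairview vs Dover: Dover wins 15–12.
Brookfield vs Irvine: Brookfield wins 18–9.
Brookfield vs Elmhurst: Brookfield wins 17–10.
Brookfield vs Dover: Dover wins 18–9.
Irvine vs Elmhurst: Irvine wins 14–13.
Irvine vs Dover: Dover wins 18–9.
Elmhurst vs Dover: Elmhurst wins 16–11.
No candidate beats all others: Fairview beats Elmhurst beats Dover beats Fairview, a majority cycle.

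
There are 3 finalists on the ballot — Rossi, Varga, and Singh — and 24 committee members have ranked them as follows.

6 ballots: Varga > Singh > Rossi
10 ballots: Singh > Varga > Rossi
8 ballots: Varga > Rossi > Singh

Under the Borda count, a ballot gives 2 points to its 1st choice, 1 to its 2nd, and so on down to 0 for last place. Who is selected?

Borda scores:
  Rossi: 6·0 + 10·0 + 8·1 = 8
  Varga: 6·2 + 10·1 + 8·2 = 38
  Singh: 6·1 + 10·2 + 8·0 = 26
Varga has the highest total.

Varga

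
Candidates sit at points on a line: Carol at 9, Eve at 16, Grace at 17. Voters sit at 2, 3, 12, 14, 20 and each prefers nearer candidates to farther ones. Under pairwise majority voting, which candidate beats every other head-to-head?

Carol

With single-peaked preferences on a line, the Condorcet winner is the candidate closest to the median voter.
The median voter (position 12) is closest to Carol at 9.
Check: Carol vs Grace — voters closer to Carol: 3 of 5.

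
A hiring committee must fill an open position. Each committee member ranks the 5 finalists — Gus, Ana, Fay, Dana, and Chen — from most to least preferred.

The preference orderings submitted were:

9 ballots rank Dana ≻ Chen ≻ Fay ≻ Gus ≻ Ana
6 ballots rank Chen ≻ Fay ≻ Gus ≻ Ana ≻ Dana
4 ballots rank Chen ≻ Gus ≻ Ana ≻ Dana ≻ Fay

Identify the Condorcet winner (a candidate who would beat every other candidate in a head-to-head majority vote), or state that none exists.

Chen

Head-to-head results (19 voters total):
Gus vs Ana: Gus wins 19–0.
Gus vs Fay: Fay wins 15–4.
Gus vs Dana: Gus wins 10–9.
Gus vs Chen: Chen wins 19–0.
Ana vs Fay: Fay wins 15–4.
Ana vs Dana: Ana wins 10–9.
Ana vs Chen: Chen wins 19–0.
Fay vs Dana: Dana wins 13–6.
Fay vs Chen: Chen wins 19–0.
Dana vs Chen: Chen wins 10–9.
Chen beats each rival — Gus (19–0), Ana (19–0), Fay (19–0), Dana (10–9) — so Chen is the Condorcet winner.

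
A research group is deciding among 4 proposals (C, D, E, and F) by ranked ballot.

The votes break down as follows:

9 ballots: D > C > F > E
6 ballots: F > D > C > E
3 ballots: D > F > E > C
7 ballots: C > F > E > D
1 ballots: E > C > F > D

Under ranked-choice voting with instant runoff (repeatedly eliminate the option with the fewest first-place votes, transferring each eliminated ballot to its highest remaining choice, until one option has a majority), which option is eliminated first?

Round 1: D 12, C 7, F 6, E 1. E has the fewest and is eliminated.
Round 2: D 12, C 8, F 6. F has the fewest and is eliminated.
Round 3: D 18, C 8. D has a majority.

E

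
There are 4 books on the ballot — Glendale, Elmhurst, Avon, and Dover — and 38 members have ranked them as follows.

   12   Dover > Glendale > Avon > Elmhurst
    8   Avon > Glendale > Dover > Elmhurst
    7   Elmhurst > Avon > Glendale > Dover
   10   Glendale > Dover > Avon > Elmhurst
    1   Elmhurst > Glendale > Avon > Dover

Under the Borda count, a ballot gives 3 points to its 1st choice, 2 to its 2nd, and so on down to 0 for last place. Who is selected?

Borda scores:
  Glendale: 12·2 + 8·2 + 7·1 + 10·3 + 2 = 79
  Elmhurst: 12·0 + 8·0 + 7·3 + 10·0 + 3 = 24
  Avon: 12·1 + 8·3 + 7·2 + 10·1 + 1 = 61
  Dover: 12·3 + 8·1 + 7·0 + 10·2 + 0 = 64
Glendale has the highest total.

Glendale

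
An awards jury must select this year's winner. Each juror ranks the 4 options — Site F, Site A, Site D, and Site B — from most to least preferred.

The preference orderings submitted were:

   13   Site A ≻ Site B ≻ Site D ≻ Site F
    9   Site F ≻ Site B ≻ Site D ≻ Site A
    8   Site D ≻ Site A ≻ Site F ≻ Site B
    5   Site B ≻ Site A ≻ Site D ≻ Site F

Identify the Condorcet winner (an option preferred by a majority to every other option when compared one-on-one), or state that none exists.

Site A

Head-to-head results (35 voters total):
Site F vs Site A: Site A wins 26–9.
Site F vs Site D: Site D wins 26–9.
Site F vs Site B: Site B wins 18–17.
Site A vs Site D: Site A wins 18–17.
Site A vs Site B: Site A wins 21–14.
Site D vs Site B: Site B wins 27–8.
Site A beats each rival — Site F (26–9), Site D (18–17), Site B (21–14) — so Site A is the Condorcet winner.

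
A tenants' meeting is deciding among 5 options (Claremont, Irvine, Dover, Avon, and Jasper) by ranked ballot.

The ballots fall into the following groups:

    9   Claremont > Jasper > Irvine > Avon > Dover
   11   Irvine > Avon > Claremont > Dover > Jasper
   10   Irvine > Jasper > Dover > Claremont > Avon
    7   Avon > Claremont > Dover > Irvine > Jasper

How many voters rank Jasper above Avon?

19

Ballots ranking Jasper above Avon: 9+10 = 19.
Ballots ranking Avon above Jasper: 11+7 = 18.
So 19 of 37 voters prefer Jasper to Avon.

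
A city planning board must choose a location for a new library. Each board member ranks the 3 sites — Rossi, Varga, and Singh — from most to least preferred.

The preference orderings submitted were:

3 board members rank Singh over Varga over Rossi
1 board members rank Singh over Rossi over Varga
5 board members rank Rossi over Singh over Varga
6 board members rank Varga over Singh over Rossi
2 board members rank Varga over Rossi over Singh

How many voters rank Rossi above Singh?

7

Ballots ranking Rossi above Singh: 5+2 = 7.
Ballots ranking Singh above Rossi: 3+1+6 = 10.
So 7 of 17 voters prefer Rossi to Singh.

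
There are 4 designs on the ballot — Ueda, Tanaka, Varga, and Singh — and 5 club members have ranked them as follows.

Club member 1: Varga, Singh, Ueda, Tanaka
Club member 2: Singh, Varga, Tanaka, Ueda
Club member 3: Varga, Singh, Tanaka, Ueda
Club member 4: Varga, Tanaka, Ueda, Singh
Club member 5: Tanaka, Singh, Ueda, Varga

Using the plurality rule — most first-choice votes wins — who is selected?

First-place vote totals:
  Ueda: 0
  Tanaka: 1
  Varga: 3
  Singh: 1
Varga has the most first-place votes.

Varga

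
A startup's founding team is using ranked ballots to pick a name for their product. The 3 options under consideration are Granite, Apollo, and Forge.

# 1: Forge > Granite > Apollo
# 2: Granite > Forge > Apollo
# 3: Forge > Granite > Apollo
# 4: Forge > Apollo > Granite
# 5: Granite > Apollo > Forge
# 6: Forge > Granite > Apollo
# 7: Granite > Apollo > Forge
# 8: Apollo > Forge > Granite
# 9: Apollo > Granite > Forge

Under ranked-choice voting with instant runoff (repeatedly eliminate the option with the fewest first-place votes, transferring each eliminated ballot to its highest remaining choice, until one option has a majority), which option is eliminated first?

Round 1: Forge 4, Granite 3, Apollo 2. Apollo has the fewest and is eliminated.
Round 2: Forge 5, Granite 4. Forge has a majority.

Apollo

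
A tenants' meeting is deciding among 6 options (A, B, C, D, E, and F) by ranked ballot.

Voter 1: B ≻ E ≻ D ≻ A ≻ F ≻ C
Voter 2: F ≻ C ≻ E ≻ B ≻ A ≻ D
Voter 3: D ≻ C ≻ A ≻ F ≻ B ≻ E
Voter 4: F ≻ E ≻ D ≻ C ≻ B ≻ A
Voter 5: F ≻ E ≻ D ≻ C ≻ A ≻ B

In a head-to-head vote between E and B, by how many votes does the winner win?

1

Ballots ranking E above B: 3.
Ballots ranking B above E: 2.
E wins 3–2, a margin of 1.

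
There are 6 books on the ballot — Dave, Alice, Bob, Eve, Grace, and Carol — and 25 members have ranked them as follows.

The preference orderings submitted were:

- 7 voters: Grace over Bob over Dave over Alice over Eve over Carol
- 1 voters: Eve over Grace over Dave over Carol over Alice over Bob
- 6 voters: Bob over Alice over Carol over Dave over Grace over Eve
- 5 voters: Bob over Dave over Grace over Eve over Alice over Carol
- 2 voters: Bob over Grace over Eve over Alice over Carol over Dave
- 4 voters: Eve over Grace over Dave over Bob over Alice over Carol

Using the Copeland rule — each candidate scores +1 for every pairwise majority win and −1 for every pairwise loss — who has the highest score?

Pairwise results:
  Dave vs Alice: Dave wins 17–8.
  Dave vs Bob: Bob wins 20–5.
  Dave vs Eve: Dave wins 18–7.
  Dave vs Grace: Grace wins 14–11.
  Dave vs Carol: Dave wins 17–8.
  Alice vs Bob: Bob wins 24–1.
  Alice vs Eve: Alice wins 13–12.
  Alice vs Grace: Grace wins 19–6.
  Alice vs Carol: Alice wins 24–1.
  Bob vs Eve: Bob wins 20–5.
  Bob vs Grace: Bob wins 13–12.
  Bob vs Carol: Bob wins 24–1.
  Eve vs Grace: Grace wins 20–5.
  Eve vs Carol: Eve wins 19–6.
  Grace vs Carol: Grace wins 19–6.
Copeland scores (wins − losses):
  Dave: 3 − 2 = 1
  Alice: 2 − 3 = -1
  Bob: 5 − 0 = 5
  Eve: 1 − 4 = -3
  Grace: 4 − 1 = 3
  Carol: 0 − 5 = -5
Bob has the best Copeland score.

Bob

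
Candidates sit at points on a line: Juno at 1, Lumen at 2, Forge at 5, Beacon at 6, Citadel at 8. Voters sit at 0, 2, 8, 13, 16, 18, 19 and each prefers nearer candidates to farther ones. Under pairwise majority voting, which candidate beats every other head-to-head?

Citadel

With single-peaked preferences on a line, the Condorcet winner is the candidate closest to the median voter.
The median voter (position 13) is closest to Citadel at 8.
Check: Citadel vs Lumen — voters closer to Citadel: 5 of 7.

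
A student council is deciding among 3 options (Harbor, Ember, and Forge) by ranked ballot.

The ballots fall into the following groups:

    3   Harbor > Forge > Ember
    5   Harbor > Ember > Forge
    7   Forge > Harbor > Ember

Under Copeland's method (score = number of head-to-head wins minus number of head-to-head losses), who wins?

Harbor

Pairwise results:
  Harbor vs Ember: Harbor wins 15–0.
  Harbor vs Forge: Harbor wins 8–7.
  Ember vs Forge: Forge wins 10–5.
Copeland scores (wins − losses):
  Harbor: 2 − 0 = 2
  Ember: 0 − 2 = -2
  Forge: 1 − 1 = 0
Harbor has the best Copeland score.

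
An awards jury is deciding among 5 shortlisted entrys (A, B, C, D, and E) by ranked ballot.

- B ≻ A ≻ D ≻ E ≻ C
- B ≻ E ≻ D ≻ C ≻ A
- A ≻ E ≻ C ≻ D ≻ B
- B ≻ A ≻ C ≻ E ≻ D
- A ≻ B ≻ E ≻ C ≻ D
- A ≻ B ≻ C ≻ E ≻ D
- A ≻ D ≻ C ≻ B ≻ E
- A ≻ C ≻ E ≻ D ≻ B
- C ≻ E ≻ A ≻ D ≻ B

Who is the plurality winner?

First-place vote totals:
  A: 5
  B: 3
  C: 1
  D: 0
  E: 0
A has the most first-place votes.

A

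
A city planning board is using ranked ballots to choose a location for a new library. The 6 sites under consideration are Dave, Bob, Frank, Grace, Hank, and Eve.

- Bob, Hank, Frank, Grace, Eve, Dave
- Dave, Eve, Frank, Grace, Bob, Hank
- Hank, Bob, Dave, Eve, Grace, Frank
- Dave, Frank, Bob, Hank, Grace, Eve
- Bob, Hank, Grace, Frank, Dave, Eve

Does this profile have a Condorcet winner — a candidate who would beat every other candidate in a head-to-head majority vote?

Yes

Head-to-head results (5 voters total):
Dave vs Bob: Bob wins 3–2.
Dave vs Frank: Dave wins 3–2.
Dave vs Grace: Dave wins 3–2.
Dave vs Hank: Hank wins 3–2.
Dave vs Eve: Dave wins 4–1.
Bob vs Frank: Bob wins 3–2.
Bob vs Grace: Bob wins 4–1.
Bob vs Hank: Bob wins 4–1.
Bob vs Eve: Bob wins 4–1.
Frank vs Grace: Frank wins 3–2.
Frank vs Hank: Hank wins 3–2.
Frank vs Eve: Frank wins 3–2.
Grace vs Hank: Hank wins 4–1.
Grace vs Eve: Grace wins 3–2.
Hank vs Eve: Hank wins 4–1.
Bob beats each rival — Dave (3–2), Frank (3–2), Grace (4–1), Hank (4–1), Eve (4–1) — so Bob is the Condorcet winner.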